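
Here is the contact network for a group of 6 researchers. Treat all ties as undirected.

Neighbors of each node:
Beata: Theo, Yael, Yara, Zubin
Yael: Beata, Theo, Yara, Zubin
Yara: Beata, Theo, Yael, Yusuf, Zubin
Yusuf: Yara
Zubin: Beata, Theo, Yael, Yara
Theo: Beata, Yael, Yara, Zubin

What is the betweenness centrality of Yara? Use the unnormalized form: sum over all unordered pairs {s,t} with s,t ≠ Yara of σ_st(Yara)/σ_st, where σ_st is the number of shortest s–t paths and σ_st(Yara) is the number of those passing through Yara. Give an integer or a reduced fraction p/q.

4

Pairs whose geodesics pass through Yara — Theo–Yusuf: 1; Yael–Yusuf: 1; Zubin–Yusuf: 1; Beata–Yusuf: 1.
All other pairs contribute 0.
Summing the contributions gives betweenness(Yara) = 4.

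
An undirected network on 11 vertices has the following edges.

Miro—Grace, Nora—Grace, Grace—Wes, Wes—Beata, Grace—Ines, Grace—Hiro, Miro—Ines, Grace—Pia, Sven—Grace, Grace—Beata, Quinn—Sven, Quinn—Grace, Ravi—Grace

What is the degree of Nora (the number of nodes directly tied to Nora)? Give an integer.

Nora is directly tied to Grace. That is 1 neighbor, so the degree of Nora is 1.

1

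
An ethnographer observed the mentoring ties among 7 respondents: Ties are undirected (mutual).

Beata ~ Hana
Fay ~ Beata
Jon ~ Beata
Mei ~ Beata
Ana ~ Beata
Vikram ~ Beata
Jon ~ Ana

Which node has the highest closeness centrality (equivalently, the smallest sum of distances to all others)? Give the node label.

Beata

Farness (sum of distances to all others) for each node — Ana:10, Beata:6, Fay:11, Hana:11, Jon:10, Mei:11, Vikram:11.
The smallest farness is 6, for Beata, so Beata has the highest closeness.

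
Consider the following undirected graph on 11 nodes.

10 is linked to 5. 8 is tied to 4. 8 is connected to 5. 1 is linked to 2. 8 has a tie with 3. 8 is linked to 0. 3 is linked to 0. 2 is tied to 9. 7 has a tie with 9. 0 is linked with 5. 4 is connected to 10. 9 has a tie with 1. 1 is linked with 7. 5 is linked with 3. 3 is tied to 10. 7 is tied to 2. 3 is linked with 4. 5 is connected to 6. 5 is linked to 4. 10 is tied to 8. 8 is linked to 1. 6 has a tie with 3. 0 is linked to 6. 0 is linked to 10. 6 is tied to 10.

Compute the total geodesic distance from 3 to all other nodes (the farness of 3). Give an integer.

Distances from 3: 0:1, 1:2, 2:3, 4:1, 5:1, 6:1, 7:3, 8:1, 9:3, 10:1.
Sum = 1 + 2 + 3 + 1 + 1 + 1 + 3 + 1 + 3 + 1 = 17.

17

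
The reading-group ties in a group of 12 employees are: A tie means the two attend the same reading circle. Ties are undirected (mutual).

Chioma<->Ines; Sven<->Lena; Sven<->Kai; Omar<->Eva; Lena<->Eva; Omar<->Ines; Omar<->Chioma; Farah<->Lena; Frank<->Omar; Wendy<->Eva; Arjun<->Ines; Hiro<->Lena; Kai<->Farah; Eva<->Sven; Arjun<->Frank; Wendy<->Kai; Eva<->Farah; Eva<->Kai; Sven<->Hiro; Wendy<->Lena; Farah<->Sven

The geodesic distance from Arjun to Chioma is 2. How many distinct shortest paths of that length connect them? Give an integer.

1

The shortest distance is 2, and the only length-2 path is Arjun–Ines–Chioma. So there is exactly 1 shortest path.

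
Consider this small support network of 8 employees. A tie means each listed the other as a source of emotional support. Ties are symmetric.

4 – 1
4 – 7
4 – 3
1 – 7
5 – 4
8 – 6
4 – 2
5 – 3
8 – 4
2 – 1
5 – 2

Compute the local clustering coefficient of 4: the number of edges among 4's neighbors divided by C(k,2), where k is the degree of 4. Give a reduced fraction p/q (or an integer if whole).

4's neighbors: 1, 2, 3, 5, 7, and 8 (k = 6).
Possible neighbor pairs: C(6,2) = 15. Edges among them: 1–2, 1–7, 2–5, 3–5 → e = 4.
Clustering(4) = 4/15.

4/15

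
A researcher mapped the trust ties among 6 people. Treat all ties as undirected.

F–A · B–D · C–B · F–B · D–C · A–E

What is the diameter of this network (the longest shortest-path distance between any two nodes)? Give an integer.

Eccentricity of each node (its greatest distance to any other): A:3, B:3, C:4, D:4, E:4, F:2.
The maximum eccentricity is 4, realized for instance by the pair E–C via E – A – F – B – C. So the diameter is 4.

4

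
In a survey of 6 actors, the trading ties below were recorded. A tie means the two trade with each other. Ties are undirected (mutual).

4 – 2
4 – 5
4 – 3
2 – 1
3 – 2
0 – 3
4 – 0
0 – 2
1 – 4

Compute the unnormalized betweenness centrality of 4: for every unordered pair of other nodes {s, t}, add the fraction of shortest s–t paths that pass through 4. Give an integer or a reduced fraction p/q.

5

Pairs whose geodesics pass through 4 — 2–5: 1; 1–3: 1/2; 1–0: 1/2; 1–5: 1; 3–5: 1; 0–5: 1.
All other pairs contribute 0.
Summing the contributions gives betweenness(4) = 5.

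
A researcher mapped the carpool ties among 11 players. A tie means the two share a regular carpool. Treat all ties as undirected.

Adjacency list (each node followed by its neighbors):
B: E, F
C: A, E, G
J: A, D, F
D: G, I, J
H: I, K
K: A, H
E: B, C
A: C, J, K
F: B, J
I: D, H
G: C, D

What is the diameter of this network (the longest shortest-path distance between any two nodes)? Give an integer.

Eccentricity of each node (its greatest distance to any other): A:3, B:5, C:3, D:3, E:4, F:4, G:3, H:5, I:4, J:3, K:4.
The maximum eccentricity is 5, realized for instance by the pair B–H via B – F – J – A – K – H. So the diameter is 5.

5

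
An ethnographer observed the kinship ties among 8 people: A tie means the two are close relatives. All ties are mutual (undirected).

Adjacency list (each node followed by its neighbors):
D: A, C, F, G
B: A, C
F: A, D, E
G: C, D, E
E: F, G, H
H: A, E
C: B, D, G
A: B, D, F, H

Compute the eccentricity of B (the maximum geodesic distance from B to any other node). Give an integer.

Distances from B: A:1, C:1, D:2, E:3, F:2, G:2, H:2.
The largest is 3 (to E), so the eccentricity of B is 3.

3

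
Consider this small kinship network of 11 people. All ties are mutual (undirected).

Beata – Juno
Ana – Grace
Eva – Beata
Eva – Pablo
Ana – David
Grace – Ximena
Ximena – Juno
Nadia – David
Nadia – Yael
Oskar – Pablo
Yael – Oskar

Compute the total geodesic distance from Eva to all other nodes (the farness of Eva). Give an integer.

30

Distances from Eva: Ana:5, Beata:1, David:5, Grace:4, Juno:2, Nadia:4, Oskar:2, Pablo:1, Ximena:3, Yael:3.
Sum = 5 + 1 + 5 + 4 + 2 + 4 + 2 + 1 + 3 + 3 = 30.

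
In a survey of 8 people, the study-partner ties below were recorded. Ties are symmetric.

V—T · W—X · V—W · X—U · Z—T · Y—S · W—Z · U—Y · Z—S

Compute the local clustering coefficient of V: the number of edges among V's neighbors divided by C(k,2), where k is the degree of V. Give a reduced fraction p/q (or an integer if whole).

0

V's neighbors: T and W (k = 2).
Possible neighbor pairs: C(2,2) = 1. Edges among them: none → e = 0.
Clustering(V) = 0/1.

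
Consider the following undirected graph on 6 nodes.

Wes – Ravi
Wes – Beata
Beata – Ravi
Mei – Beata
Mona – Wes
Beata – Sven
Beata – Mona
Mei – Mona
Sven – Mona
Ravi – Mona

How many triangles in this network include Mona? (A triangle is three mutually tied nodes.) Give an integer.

Mona's neighbors: Beata, Mei, Ravi, Sven, and Wes.
Neighbor pairs that are themselves tied: Mona–Beata–Mei; Mona–Beata–Ravi; Mona–Beata–Sven; Mona–Beata–Wes; Mona–Ravi–Wes. Each forms one triangle with Mona, for 5 in total.

5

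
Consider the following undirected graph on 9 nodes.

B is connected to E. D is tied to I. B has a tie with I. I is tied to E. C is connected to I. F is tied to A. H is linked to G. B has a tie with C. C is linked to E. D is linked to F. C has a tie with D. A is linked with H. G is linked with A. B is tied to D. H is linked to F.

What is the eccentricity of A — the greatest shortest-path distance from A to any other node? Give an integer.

4

Distances from A: B:3, C:3, D:2, E:4, F:1, G:1, H:1, I:3.
The largest is 4 (to E), so the eccentricity of A is 4.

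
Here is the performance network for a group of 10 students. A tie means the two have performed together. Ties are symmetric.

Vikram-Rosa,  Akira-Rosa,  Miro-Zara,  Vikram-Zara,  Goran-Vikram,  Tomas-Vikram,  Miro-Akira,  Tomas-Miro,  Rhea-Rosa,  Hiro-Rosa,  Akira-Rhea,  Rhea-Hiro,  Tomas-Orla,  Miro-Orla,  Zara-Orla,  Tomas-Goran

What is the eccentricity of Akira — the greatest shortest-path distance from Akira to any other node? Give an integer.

3

Distances from Akira: Goran:3, Hiro:2, Miro:1, Orla:2, Rhea:1, Rosa:1, Tomas:2, Vikram:2, Zara:2.
The largest is 3 (to Goran), so the eccentricity of Akira is 3.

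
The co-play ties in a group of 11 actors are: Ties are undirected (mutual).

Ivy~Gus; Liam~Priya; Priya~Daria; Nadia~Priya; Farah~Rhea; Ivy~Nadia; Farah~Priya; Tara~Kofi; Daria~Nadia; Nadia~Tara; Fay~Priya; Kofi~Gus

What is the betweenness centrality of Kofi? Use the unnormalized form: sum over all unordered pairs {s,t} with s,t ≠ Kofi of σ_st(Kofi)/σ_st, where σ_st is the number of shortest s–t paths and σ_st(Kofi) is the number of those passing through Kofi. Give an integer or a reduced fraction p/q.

Pairs whose geodesics pass through Kofi — Tara–Gus: 1.
All other pairs contribute 0.
Summing the contributions gives betweenness(Kofi) = 1.

1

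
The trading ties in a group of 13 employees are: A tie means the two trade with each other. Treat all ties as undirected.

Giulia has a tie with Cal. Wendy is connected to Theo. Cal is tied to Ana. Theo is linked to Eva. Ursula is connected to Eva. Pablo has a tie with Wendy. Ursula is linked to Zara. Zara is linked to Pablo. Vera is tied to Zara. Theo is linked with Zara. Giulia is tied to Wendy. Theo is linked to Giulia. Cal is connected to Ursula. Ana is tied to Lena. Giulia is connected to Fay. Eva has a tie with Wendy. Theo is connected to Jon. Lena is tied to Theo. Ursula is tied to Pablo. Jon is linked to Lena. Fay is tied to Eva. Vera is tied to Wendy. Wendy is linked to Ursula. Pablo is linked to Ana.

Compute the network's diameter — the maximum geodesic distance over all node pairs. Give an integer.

3

Eccentricity of each node (its greatest distance to any other): Ana:3, Cal:3, Eva:3, Fay:3, Giulia:2, Jon:3, Lena:3, Pablo:3, Theo:2, Ursula:3, Vera:3, Wendy:2, Zara:3.
The maximum eccentricity is 3, realized for instance by the pair Ana–Fay via Ana – Cal – Giulia – Fay. So the diameter is 3.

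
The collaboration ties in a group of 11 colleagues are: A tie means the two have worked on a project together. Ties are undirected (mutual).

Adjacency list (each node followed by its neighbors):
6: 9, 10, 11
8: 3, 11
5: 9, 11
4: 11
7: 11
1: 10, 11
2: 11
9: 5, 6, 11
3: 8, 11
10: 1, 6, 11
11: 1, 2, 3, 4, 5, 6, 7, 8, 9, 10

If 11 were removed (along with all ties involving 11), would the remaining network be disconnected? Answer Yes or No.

Yes

Removing 11 leaves {1, 5, 6, 9, and 10} with no path to {3 and 8}, so the network splits into 5 components. 11 is a cut vertex.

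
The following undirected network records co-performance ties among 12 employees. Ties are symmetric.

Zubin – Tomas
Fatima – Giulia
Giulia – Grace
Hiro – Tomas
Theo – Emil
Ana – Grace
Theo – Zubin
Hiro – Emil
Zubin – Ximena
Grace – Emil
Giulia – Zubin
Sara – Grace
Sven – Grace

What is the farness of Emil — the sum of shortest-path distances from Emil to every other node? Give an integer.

Distances from Emil: Ana:2, Fatima:3, Giulia:2, Grace:1, Hiro:1, Sara:2, Sven:2, Theo:1, Tomas:2, Ximena:3, Zubin:2.
Sum = 2 + 3 + 2 + 1 + 1 + 2 + 2 + 1 + 2 + 3 + 2 = 21.

21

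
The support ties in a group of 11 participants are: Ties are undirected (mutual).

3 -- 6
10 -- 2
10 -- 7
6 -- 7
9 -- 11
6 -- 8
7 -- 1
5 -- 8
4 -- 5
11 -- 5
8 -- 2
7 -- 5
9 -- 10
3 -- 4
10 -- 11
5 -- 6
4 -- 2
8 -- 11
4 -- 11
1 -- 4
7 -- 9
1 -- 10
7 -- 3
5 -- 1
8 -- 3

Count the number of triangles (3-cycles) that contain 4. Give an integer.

2

4's neighbors: 1, 2, 3, 5, and 11.
Neighbor pairs that are themselves tied: 4–1–5; 4–5–11. Each forms one triangle with 4, for 2 in total.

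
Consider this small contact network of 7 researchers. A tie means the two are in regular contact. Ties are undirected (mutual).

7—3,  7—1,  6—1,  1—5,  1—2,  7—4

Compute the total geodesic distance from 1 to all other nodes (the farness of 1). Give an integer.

Distances from 1: 2:1, 3:2, 4:2, 5:1, 6:1, 7:1.
Sum = 1 + 2 + 2 + 1 + 1 + 1 = 8.

8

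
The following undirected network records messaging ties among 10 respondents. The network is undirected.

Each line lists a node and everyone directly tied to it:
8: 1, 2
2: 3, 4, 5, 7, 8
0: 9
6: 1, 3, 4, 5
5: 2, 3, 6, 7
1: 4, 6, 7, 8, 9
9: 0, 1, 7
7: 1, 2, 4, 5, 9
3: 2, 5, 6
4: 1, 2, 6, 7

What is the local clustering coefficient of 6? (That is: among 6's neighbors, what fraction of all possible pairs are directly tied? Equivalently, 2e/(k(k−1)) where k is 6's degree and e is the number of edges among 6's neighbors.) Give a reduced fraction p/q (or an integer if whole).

6's neighbors: 1, 3, 4, and 5 (k = 4).
Possible neighbor pairs: C(4,2) = 6. Edges among them: 1–4, 3–5 → e = 2.
Clustering(6) = 2/6 = 1/3.

1/3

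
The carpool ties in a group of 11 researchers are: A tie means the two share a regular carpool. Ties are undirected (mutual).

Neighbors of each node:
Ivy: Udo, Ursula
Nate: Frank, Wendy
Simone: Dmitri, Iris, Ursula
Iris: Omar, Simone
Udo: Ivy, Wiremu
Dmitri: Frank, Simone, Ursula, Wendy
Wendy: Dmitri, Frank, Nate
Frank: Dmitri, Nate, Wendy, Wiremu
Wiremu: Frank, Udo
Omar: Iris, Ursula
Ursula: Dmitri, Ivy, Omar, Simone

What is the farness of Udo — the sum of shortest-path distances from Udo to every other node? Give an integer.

25

Distances from Udo: Dmitri:3, Frank:2, Iris:4, Ivy:1, Nate:3, Omar:3, Simone:3, Ursula:2, Wendy:3, Wiremu:1.
Sum = 3 + 2 + 4 + 1 + 3 + 3 + 3 + 2 + 3 + 1 = 25.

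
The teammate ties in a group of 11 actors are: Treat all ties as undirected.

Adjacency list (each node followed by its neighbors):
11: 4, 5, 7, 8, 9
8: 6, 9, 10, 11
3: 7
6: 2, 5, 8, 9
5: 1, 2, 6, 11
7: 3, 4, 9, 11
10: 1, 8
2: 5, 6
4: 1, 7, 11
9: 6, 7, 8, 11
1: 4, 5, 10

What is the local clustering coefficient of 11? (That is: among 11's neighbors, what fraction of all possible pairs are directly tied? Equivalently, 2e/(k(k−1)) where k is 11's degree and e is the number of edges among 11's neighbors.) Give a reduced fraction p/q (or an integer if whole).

3/10

11's neighbors: 4, 5, 7, 8, and 9 (k = 5).
Possible neighbor pairs: C(5,2) = 10. Edges among them: 4–7, 7–9, 8–9 → e = 3.
Clustering(11) = 3/10.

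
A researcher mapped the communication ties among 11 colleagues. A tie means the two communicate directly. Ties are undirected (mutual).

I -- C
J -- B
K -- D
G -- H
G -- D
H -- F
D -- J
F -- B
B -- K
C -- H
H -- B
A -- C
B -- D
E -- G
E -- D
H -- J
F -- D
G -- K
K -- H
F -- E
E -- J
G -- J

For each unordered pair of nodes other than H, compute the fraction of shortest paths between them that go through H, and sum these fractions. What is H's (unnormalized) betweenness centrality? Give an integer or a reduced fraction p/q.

Pairs whose geodesics pass through H — E–I: 3/3; E–C: 3/3; E–A: 3/3; K–F: 1/3; K–J: 1/4; K–I: 1; K–C: 1; K–A: 1; F–J: 1/4; F–G: 1/3; F–I: 1; F–C: 1; F–A: 1; J–I: 1 … (+12 more pairs).
All other pairs contribute 0.
Summing the contributions gives betweenness(H) = 269/12.

269/12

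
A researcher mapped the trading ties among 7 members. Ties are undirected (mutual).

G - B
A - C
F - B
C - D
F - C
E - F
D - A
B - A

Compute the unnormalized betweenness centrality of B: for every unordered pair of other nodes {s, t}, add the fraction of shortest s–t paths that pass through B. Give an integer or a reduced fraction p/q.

6

Pairs whose geodesics pass through B — D–G: 1; C–G: 2/2; A–E: 1/2; A–G: 1; A–F: 1/2; E–G: 1; G–F: 1.
All other pairs contribute 0.
Summing the contributions gives betweenness(B) = 6.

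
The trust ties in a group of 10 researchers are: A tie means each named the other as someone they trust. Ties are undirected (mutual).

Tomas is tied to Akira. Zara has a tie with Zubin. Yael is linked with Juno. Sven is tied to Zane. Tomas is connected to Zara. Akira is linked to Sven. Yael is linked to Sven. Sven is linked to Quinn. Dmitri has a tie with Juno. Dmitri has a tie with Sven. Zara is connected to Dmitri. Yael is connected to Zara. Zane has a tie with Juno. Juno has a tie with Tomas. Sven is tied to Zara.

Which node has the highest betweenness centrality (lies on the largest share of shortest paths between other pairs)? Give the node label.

Unnormalized betweenness of each node: Akira:1, Dmitri:4/3, Juno:10/3, Quinn:0, Sven:46/3, Tomas:8/3, Yael:4/3, Zane:2/3, Zara:31/3, Zubin:0.
Sven has the largest value, 46/3, making it the main broker — the node through which the most shortest paths run.

Sven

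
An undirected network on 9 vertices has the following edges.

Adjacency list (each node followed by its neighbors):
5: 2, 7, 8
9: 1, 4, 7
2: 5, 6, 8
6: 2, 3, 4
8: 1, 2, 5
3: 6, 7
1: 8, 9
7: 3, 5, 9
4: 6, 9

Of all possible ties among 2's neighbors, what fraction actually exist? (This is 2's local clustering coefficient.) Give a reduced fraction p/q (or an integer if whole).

2's neighbors: 5, 6, and 8 (k = 3).
Possible neighbor pairs: C(3,2) = 3. Edges among them: 5–8 → e = 1.
Clustering(2) = 1/3.

1/3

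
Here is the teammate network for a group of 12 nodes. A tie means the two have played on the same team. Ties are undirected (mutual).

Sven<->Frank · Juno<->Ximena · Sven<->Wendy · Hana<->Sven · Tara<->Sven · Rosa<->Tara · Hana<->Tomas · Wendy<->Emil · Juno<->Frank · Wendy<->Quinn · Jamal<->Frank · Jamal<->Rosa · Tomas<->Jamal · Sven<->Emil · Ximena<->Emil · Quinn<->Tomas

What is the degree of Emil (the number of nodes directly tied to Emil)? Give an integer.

3

Emil is directly tied to Sven, Wendy, and Ximena. That is 3 neighbors, so the degree of Emil is 3.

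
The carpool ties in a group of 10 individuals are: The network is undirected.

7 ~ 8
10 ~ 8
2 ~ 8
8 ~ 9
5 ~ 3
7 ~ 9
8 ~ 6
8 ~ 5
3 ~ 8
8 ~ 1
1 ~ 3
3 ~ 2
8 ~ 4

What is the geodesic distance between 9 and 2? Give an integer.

One shortest route is 9 – 8 – 2, which uses 2 edges, and 9 and 2 are not directly tied, so nothing shorter exists. So d(9,2) = 2.

2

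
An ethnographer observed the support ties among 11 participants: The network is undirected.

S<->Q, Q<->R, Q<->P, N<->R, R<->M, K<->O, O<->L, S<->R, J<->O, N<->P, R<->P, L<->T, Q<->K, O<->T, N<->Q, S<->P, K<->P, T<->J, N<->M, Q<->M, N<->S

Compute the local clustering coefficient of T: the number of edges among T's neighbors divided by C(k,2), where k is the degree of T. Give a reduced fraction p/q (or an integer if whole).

2/3

T's neighbors: J, L, and O (k = 3).
Possible neighbor pairs: C(3,2) = 3. Edges among them: J–O, L–O → e = 2.
Clustering(T) = 2/3.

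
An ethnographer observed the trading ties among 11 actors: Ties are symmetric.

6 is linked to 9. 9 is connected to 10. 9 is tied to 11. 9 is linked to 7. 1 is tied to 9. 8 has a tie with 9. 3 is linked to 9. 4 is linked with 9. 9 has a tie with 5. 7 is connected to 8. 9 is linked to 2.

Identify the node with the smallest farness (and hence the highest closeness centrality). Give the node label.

9

Farness (sum of distances to all others) for each node — 1:19, 2:19, 3:19, 4:19, 5:19, 6:19, 7:18, 8:18, 9:10, 10:19, 11:19.
The smallest farness is 10, for 9, so 9 has the highest closeness.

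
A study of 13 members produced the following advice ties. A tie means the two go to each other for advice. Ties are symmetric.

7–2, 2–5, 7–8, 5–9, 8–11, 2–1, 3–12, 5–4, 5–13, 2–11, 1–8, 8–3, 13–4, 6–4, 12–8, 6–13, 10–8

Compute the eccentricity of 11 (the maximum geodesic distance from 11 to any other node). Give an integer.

Distances from 11: 1:2, 2:1, 3:2, 4:3, 5:2, 6:4, 7:2, 8:1, 9:3, 10:2, 12:2, 13:3.
The largest is 4 (to 6), so the eccentricity of 11 is 4.

4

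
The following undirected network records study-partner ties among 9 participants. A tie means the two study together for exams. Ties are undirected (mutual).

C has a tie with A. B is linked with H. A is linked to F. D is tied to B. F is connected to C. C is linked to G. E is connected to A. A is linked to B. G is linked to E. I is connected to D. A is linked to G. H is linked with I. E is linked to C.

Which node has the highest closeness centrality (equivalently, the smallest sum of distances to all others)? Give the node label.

A

Farness (sum of distances to all others) for each node — A:12, B:13, C:16, D:18, E:17, F:18, G:17, H:18, I:23.
The smallest farness is 12, for A, so A has the highest closeness.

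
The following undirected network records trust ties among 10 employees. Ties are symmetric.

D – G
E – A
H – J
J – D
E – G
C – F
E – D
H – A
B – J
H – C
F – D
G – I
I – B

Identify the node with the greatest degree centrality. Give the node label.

D

Degrees — A:2, B:2, C:2, D:4, E:3, F:2, G:3, H:3, I:2, J:3.
The maximum is 4, attained only by D.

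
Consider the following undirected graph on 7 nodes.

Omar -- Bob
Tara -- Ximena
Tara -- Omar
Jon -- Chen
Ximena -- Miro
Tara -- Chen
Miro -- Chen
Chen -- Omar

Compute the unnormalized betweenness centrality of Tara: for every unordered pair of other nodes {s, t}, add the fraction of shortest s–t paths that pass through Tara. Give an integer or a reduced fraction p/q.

Pairs whose geodesics pass through Tara — Chen–Ximena: 1/2; Ximena–Bob: 1; Ximena–Omar: 1; Ximena–Jon: 1/2.
All other pairs contribute 0.
Summing the contributions gives betweenness(Tara) = 3.

3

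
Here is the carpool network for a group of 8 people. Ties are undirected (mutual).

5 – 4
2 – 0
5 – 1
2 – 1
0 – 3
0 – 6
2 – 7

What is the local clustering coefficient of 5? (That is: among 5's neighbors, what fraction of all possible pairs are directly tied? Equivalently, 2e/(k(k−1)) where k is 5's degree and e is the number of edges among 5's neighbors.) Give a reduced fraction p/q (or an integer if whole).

5's neighbors: 1 and 4 (k = 2).
Possible neighbor pairs: C(2,2) = 1. Edges among them: none → e = 0.
Clustering(5) = 0/1.

0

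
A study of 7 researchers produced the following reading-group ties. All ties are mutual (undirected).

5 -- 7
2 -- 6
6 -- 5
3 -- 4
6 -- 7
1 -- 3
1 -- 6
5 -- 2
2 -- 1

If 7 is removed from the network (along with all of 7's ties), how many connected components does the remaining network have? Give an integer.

1

7's neighbors (5 and 6) remain reachable from one another through other ties, so the rest of the network stays in one piece.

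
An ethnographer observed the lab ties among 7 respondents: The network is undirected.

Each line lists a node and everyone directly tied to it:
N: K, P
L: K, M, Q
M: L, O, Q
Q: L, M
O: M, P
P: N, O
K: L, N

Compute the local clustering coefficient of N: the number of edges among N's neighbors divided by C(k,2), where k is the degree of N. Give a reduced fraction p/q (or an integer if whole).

N's neighbors: K and P (k = 2).
Possible neighbor pairs: C(2,2) = 1. Edges among them: none → e = 0.
Clustering(N) = 0/1.

0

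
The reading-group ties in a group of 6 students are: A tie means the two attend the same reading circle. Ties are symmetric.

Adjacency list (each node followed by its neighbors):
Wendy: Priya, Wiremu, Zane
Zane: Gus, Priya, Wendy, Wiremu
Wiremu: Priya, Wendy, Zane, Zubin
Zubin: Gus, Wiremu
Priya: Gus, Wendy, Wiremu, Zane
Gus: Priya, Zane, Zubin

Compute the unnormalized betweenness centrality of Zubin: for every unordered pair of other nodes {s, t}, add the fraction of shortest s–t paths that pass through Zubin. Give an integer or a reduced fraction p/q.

Pairs whose geodesics pass through Zubin — Wiremu–Gus: 1/3.
All other pairs contribute 0.
Summing the contributions gives betweenness(Zubin) = 1/3.

1/3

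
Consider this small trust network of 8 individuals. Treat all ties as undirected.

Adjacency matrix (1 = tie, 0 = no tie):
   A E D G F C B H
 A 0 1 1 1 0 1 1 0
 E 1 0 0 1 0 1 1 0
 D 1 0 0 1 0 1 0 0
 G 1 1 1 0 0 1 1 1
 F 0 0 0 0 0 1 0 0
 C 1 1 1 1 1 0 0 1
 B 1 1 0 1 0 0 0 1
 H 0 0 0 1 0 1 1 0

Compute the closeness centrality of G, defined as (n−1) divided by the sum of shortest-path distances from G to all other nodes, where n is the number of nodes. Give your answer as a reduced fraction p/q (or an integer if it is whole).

7/8

Distances from G: A:1, B:1, C:1, D:1, E:1, F:2, H:1. Sum = 8.
n = 8, so closeness = 7/8.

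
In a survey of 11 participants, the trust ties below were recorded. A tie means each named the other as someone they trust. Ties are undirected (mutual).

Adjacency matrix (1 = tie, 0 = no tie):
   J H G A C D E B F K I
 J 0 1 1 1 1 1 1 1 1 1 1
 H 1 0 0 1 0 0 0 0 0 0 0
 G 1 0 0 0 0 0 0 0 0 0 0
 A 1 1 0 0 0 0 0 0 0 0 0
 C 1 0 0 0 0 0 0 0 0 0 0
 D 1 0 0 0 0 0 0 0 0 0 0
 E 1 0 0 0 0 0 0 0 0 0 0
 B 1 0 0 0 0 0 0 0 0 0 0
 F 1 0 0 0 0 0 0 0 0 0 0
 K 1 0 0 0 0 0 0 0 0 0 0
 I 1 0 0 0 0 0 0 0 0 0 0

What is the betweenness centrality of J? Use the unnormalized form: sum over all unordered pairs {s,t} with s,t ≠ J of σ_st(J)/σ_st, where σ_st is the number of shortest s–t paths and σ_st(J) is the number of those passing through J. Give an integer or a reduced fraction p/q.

Pairs whose geodesics pass through J — H–G: 1; H–C: 1; H–D: 1; H–E: 1; H–B: 1; H–F: 1; H–K: 1; H–I: 1; G–A: 1; G–C: 1; G–D: 1; G–E: 1; G–B: 1; G–F: 1 … (+30 more pairs).
All other pairs contribute 0.
Summing the contributions gives betweenness(J) = 44.

44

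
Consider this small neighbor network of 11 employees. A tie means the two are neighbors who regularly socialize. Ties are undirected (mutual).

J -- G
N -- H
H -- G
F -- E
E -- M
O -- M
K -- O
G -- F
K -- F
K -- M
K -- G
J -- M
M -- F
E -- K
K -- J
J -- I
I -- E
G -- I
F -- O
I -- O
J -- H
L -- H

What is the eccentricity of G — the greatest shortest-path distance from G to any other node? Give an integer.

Distances from G: E:2, F:1, H:1, I:1, J:1, K:1, L:2, M:2, N:2, O:2.
The largest is 2 (to E, M, O, L, and N), so the eccentricity of G is 2.

2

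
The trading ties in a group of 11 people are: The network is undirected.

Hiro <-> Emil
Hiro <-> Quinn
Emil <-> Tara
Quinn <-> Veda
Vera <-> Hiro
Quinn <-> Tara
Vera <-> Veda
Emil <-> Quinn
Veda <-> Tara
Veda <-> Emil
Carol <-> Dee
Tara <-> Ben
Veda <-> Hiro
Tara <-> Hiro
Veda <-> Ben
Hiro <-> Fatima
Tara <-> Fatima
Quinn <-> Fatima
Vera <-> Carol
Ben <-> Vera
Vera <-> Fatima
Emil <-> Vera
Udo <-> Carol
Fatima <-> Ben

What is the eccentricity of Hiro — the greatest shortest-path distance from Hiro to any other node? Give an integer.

3

Distances from Hiro: Ben:2, Carol:2, Dee:3, Emil:1, Fatima:1, Quinn:1, Tara:1, Udo:3, Veda:1, Vera:1.
The largest is 3 (to Udo and Dee), so the eccentricity of Hiro is 3.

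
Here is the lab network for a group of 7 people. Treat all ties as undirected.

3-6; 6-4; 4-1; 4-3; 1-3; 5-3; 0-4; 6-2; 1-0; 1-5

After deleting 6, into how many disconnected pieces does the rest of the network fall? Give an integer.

Without 6, the remaining ties split the others into: {2}; {0, 1, 3, 4, 5}.
That's 2 separate components.

2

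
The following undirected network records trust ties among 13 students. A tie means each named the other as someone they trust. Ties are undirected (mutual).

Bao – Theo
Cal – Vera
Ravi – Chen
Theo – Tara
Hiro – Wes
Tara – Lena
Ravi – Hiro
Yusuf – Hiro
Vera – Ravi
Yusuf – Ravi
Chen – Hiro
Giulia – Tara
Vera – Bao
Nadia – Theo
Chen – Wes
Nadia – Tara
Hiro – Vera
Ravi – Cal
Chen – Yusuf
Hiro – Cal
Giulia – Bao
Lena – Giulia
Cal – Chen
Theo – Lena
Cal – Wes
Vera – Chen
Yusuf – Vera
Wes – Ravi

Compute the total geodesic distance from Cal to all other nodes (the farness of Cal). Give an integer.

Distances from Cal: Bao:2, Chen:1, Giulia:3, Hiro:1, Lena:4, Nadia:4, Ravi:1, Tara:4, Theo:3, Vera:1, Wes:1, Yusuf:2.
Sum = 2 + 1 + 3 + 1 + 4 + 4 + 1 + 4 + 3 + 1 + 1 + 2 = 27.

27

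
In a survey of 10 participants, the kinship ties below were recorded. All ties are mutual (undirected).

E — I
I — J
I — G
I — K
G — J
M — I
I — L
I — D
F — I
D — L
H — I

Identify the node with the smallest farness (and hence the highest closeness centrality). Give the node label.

Farness (sum of distances to all others) for each node — D:16, E:17, F:17, G:16, H:17, I:9, J:16, K:17, L:16, M:17.
The smallest farness is 9, for I, so I has the highest closeness.

I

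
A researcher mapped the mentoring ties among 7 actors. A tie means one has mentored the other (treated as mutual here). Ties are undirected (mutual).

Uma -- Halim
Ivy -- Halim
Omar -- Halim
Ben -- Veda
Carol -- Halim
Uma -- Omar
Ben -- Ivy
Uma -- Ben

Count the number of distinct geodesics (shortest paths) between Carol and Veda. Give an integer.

The shortest distance is 4. The length-4 paths are: Carol–Halim–Ivy–Ben–Veda; Carol–Halim–Uma–Ben–Veda.
That gives 2 distinct shortest paths.

2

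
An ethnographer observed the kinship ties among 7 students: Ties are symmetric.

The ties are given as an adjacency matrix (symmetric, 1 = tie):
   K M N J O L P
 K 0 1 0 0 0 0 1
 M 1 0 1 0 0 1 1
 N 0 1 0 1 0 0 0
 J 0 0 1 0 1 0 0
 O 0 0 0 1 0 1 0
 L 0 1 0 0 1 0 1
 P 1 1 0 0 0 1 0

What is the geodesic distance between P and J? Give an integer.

3

One shortest route is P – M – N – J, which uses 3 edges, and at distance 2 from P we only reach {N, O}, which does not include J. So d(P,J) = 3.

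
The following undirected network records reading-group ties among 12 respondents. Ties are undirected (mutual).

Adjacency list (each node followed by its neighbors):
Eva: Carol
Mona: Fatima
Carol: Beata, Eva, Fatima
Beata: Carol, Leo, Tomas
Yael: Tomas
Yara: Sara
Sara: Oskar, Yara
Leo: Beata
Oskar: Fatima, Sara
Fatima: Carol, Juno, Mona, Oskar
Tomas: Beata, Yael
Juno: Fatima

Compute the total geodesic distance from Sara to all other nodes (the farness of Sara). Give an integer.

37

Distances from Sara: Beata:4, Carol:3, Eva:4, Fatima:2, Juno:3, Leo:5, Mona:3, Oskar:1, Tomas:5, Yael:6, Yara:1.
Sum = 4 + 3 + 4 + 2 + 3 + 5 + 3 + 1 + 5 + 6 + 1 = 37.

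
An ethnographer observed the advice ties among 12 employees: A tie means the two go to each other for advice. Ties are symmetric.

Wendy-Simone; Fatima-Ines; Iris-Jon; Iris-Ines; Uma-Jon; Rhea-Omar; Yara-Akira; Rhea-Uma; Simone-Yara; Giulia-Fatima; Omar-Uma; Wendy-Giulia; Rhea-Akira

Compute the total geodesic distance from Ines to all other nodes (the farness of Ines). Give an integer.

Distances from Ines: Akira:5, Fatima:1, Giulia:2, Iris:1, Jon:2, Omar:4, Rhea:4, Simone:4, Uma:3, Wendy:3, Yara:5.
Sum = 5 + 1 + 2 + 1 + 2 + 4 + 4 + 4 + 3 + 3 + 5 = 34.

34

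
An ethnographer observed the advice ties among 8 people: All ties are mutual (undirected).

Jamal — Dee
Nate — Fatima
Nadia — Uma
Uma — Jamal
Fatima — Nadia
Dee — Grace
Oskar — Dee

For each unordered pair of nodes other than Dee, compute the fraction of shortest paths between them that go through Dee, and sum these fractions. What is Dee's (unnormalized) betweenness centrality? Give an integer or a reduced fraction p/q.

Pairs whose geodesics pass through Dee — Nadia–Grace: 1; Nadia–Oskar: 1; Grace–Fatima: 1; Grace–Nate: 1; Grace–Uma: 1; Grace–Oskar: 1; Grace–Jamal: 1; Fatima–Oskar: 1; Nate–Oskar: 1; Uma–Oskar: 1; Oskar–Jamal: 1.
All other pairs contribute 0.
Summing the contributions gives betweenness(Dee) = 11.

11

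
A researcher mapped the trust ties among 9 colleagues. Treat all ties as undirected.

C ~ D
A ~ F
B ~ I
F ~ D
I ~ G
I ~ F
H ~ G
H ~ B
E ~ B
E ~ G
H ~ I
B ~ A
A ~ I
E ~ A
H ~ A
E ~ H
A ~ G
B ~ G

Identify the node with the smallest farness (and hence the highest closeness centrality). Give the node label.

Farness (sum of distances to all others) for each node — A:11, B:14, C:25, D:18, E:15, F:13, G:14, H:14, I:12.
The smallest farness is 11, for A, so A has the highest closeness.

A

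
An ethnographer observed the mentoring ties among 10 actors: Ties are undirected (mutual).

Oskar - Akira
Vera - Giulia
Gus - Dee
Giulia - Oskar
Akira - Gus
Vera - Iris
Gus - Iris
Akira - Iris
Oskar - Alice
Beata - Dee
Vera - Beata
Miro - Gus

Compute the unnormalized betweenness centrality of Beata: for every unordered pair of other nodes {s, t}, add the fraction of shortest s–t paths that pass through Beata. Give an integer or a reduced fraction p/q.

2

Pairs whose geodesics pass through Beata — Dee–Giulia: 1; Dee–Vera: 1.
All other pairs contribute 0.
Summing the contributions gives betweenness(Beata) = 2.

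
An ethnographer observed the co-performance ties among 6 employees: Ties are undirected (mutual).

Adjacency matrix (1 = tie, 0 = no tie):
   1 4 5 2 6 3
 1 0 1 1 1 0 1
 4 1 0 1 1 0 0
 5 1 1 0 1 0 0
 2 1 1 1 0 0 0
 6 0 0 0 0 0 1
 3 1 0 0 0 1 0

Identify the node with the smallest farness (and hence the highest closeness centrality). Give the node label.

1

Farness (sum of distances to all others) for each node — 1:6, 2:8, 3:8, 4:8, 5:8, 6:12.
The smallest farness is 6, for 1, so 1 has the highest closeness.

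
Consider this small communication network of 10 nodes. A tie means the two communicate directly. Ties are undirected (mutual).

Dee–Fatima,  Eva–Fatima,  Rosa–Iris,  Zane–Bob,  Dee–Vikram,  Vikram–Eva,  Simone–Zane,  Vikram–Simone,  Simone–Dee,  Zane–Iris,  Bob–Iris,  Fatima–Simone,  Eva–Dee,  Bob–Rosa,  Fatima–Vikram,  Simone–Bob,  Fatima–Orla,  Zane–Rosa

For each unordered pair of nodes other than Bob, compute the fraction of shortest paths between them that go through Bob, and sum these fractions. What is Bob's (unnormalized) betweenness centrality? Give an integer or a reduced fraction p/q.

Pairs whose geodesics pass through Bob — Rosa–Dee: 1/2; Rosa–Fatima: 1/2; Rosa–Orla: 1/2; Rosa–Vikram: 1/2; Rosa–Eva: 3/6; Rosa–Simone: 1/2; Iris–Dee: 1/2; Iris–Fatima: 1/2; Iris–Orla: 1/2; Iris–Vikram: 1/2; Iris–Eva: 3/6; Iris–Simone: 1/2.
All other pairs contribute 0.
Summing the contributions gives betweenness(Bob) = 6.

6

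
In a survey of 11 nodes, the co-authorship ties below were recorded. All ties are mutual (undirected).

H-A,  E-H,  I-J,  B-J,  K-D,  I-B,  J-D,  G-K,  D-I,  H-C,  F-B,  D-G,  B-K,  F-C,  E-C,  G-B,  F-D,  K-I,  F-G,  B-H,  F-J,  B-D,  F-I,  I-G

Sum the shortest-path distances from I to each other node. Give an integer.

Distances from I: A:3, B:1, C:2, D:1, E:3, F:1, G:1, H:2, J:1, K:1.
Sum = 3 + 1 + 2 + 1 + 3 + 1 + 1 + 2 + 1 + 1 = 16.

16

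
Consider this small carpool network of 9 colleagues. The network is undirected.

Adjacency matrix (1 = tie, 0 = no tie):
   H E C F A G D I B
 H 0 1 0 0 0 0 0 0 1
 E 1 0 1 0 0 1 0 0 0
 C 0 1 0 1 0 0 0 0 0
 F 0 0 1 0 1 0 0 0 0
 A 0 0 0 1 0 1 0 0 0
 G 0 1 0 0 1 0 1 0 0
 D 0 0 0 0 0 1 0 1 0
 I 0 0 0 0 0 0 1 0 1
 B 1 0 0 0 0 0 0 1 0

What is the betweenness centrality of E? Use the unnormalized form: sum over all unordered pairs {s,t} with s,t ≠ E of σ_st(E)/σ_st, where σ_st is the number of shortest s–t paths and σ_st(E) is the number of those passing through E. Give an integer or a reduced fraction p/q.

21/2

Pairs whose geodesics pass through E — H–C: 1; H–F: 1; H–A: 1; H–G: 1; H–D: 1/2; C–G: 1; C–D: 1; C–I: 2/2; C–B: 1; F–B: 1; A–B: 1/2; G–B: 1/2.
All other pairs contribute 0.
Summing the contributions gives betweenness(E) = 21/2.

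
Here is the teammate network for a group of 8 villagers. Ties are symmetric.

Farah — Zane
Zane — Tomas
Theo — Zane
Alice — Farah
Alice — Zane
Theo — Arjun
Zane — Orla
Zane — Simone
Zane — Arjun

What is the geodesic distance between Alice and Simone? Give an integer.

One shortest route is Alice – Zane – Simone, which uses 2 edges, and Alice and Simone are not directly tied, so nothing shorter exists. So d(Alice,Simone) = 2.

2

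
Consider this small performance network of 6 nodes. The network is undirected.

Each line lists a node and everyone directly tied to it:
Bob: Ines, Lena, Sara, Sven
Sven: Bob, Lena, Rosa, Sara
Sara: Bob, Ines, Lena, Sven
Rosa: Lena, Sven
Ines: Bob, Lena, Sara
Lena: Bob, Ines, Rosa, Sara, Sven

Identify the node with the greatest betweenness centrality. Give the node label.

Lena

Unnormalized betweenness of each node: Bob:1/3, Ines:0, Lena:7/3, Rosa:0, Sara:1/3, Sven:1.
Lena has the largest value, 7/3, making it the main broker — the node through which the most shortest paths run.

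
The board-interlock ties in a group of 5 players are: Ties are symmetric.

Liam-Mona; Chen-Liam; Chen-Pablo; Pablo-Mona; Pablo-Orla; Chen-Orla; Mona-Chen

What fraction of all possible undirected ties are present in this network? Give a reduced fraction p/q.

There are 7 edges and 5 nodes, so the maximum possible is C(5,2) = 10.
Density = 7/10.

7/10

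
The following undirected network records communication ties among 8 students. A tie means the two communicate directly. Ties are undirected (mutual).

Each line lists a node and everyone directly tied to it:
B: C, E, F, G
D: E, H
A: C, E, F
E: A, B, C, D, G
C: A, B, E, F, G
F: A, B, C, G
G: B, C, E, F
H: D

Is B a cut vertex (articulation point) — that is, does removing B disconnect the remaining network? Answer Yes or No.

No

Even without B, every remaining node can still reach every other (the residual graph is connected), so B is not a cut vertex.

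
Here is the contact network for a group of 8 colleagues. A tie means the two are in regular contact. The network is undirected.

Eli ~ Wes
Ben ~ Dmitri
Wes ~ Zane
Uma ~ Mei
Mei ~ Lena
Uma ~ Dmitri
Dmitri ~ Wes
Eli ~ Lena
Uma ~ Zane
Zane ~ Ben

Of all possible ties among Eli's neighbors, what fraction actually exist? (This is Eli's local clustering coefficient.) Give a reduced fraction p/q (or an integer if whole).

Eli's neighbors: Lena and Wes (k = 2).
Possible neighbor pairs: C(2,2) = 1. Edges among them: none → e = 0.
Clustering(Eli) = 0/1.

0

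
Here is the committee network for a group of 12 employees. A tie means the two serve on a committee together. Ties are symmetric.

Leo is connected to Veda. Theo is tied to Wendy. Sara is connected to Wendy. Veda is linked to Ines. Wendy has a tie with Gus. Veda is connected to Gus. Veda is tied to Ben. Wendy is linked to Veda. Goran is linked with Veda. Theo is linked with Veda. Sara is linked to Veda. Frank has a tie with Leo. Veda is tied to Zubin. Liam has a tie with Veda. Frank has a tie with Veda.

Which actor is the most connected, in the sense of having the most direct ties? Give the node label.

Degrees — Ben:1, Frank:2, Goran:1, Gus:2, Ines:1, Leo:2, Liam:1, Sara:2, Theo:2, Veda:11, Wendy:4, Zubin:1.
The maximum is 11, attained only by Veda.

Veda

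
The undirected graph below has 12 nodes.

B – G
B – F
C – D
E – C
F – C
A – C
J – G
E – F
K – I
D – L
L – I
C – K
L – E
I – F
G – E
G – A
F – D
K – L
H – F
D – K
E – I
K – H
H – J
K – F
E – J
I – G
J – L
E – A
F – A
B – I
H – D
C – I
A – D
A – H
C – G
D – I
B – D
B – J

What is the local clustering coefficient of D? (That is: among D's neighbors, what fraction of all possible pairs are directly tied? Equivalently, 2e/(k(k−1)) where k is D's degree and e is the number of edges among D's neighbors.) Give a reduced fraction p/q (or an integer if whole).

15/28

D's neighbors: A, B, C, F, H, I, K, and L (k = 8).
Possible neighbor pairs: C(8,2) = 28. Edges among them: A–C, A–F, A–H, B–F, B–I, C–F, C–I, C–K, F–H, F–I, F–K, H–K, I–K, I–L, K–L → e = 15.
Clustering(D) = 15/28.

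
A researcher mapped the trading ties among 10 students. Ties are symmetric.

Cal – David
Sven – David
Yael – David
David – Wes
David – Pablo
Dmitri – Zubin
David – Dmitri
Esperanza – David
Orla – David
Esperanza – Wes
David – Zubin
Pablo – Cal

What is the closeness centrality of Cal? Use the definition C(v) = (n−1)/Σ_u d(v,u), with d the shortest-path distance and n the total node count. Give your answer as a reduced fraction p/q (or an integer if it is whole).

9/16

Distances from Cal: David:1, Dmitri:2, Esperanza:2, Orla:2, Pablo:1, Sven:2, Wes:2, Yael:2, Zubin:2. Sum = 16.
n = 10, so closeness = 9/16.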